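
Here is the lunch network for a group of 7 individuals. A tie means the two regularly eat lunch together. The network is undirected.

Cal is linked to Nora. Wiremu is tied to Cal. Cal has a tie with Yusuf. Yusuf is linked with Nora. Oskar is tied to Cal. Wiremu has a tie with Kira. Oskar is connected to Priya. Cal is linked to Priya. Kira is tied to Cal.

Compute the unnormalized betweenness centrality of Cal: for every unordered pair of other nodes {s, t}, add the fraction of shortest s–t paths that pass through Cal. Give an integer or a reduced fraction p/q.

12

Pairs whose geodesics pass through Cal — Nora–Wiremu: 1; Nora–Priya: 1; Nora–Oskar: 1; Nora–Kira: 1; Yusuf–Wiremu: 1; Yusuf–Priya: 1; Yusuf–Oskar: 1; Yusuf–Kira: 1; Wiremu–Priya: 1; Wiremu–Oskar: 1; Priya–Kira: 1; Oskar–Kira: 1.
All other pairs contribute 0.
Summing the contributions gives betweenness(Cal) = 12.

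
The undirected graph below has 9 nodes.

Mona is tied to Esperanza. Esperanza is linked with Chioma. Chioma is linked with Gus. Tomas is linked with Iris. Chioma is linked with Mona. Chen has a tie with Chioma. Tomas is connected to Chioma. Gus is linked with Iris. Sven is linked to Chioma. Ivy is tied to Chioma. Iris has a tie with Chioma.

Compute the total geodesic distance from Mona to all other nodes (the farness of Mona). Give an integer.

14

Distances from Mona: Chen:2, Chioma:1, Esperanza:1, Gus:2, Iris:2, Ivy:2, Sven:2, Tomas:2.
Sum = 2 + 1 + 1 + 2 + 2 + 2 + 2 + 2 = 14.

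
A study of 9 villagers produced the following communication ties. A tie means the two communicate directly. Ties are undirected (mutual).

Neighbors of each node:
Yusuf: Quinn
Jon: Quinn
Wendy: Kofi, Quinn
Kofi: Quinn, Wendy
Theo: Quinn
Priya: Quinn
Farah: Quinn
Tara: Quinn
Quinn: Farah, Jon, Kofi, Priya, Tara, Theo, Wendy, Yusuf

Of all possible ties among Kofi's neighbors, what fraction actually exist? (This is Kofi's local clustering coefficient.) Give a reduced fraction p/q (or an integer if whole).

Kofi's neighbors: Quinn and Wendy (k = 2).
Possible neighbor pairs: C(2,2) = 1. Edges among them: Quinn–Wendy → e = 1.
Clustering(Kofi) = 1/1.

1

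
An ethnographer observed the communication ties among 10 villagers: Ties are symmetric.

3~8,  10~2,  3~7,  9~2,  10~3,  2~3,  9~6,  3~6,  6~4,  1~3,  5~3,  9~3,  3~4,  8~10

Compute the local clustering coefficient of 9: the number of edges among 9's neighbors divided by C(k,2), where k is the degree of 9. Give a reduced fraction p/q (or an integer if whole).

9's neighbors: 2, 3, and 6 (k = 3).
Possible neighbor pairs: C(3,2) = 3. Edges among them: 2–3, 3–6 → e = 2.
Clustering(9) = 2/3.

2/3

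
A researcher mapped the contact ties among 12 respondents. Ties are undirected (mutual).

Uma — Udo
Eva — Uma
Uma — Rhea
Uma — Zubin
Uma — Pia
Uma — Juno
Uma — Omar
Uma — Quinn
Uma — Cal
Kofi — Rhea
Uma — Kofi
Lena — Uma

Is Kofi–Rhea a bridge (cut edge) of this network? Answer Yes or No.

No

Even without that edge, Kofi still reaches Rhea via Kofi – Uma – Rhea, so the network stays connected. Not a bridge.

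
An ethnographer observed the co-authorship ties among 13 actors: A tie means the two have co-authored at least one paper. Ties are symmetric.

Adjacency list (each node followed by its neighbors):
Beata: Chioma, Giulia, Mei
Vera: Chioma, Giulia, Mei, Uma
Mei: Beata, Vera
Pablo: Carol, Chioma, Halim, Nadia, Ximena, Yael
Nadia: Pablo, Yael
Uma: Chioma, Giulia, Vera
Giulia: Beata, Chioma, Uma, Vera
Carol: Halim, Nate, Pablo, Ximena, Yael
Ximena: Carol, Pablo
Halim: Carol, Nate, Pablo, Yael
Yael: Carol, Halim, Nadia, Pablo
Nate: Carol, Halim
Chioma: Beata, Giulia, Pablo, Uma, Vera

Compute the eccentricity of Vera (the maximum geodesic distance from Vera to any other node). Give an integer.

Distances from Vera: Beata:2, Carol:3, Chioma:1, Giulia:1, Halim:3, Mei:1, Nadia:3, Nate:4, Pablo:2, Uma:1, Ximena:3, Yael:3.
The largest is 4 (to Nate), so the eccentricity of Vera is 4.

4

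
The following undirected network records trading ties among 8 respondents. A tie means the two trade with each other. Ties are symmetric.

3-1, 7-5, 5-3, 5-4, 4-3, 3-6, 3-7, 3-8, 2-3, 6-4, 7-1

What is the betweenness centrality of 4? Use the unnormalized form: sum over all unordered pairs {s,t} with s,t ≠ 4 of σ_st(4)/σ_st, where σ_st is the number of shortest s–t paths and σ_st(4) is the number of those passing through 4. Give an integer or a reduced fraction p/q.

Pairs whose geodesics pass through 4 — 6–5: 1/2.
All other pairs contribute 0.
Summing the contributions gives betweenness(4) = 1/2.

1/2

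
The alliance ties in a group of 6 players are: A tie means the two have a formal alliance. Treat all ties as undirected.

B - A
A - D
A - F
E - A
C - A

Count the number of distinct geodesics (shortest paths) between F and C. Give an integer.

The shortest distance is 2, and the only length-2 path is F–A–C. So there is exactly 1 shortest path.

1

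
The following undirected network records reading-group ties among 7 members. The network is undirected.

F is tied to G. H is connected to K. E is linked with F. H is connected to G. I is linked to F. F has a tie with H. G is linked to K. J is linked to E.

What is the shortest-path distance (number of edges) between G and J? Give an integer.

One shortest route is G – F – E – J, which uses 3 edges, and at distance 2 from G we only reach {E, I}, which does not include J. So d(G,J) = 3.

3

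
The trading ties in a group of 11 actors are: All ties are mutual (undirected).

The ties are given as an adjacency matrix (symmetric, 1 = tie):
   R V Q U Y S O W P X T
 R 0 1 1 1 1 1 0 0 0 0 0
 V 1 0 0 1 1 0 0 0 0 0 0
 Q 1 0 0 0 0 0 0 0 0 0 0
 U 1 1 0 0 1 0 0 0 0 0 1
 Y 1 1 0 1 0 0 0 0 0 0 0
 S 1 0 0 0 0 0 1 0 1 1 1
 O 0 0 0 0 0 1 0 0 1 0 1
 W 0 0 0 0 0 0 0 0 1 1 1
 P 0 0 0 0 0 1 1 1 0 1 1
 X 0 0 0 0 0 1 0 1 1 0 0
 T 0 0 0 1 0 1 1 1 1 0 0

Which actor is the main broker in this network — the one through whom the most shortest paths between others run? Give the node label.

Unnormalized betweenness of each node: O:0, P:29/12, Q:0, R:63/4, S:83/6, T:121/12, U:15/2, V:0, W:7/12, X:5/6, Y:0.
R has the largest value, 63/4, making it the main broker — the node through which the most shortest paths run.

R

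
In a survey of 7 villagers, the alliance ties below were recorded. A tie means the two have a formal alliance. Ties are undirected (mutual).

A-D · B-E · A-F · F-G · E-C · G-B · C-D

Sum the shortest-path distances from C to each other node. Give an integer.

12

Distances from C: A:2, B:2, D:1, E:1, F:3, G:3.
Sum = 2 + 2 + 1 + 1 + 3 + 3 = 12.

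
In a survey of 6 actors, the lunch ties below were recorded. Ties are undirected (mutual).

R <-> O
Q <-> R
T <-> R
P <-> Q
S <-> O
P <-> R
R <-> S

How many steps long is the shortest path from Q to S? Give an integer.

2

One shortest route is Q – R – S, which uses 2 edges, and Q and S are not directly tied, so nothing shorter exists. So d(Q,S) = 2.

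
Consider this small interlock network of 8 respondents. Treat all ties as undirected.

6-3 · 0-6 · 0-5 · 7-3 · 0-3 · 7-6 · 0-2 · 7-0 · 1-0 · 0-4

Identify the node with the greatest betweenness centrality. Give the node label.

Unnormalized betweenness of each node: 0:18, 1:0, 2:0, 3:0, 4:0, 5:0, 6:0, 7:0.
0 has the largest value, 18, making it the main broker — the node through which the most shortest paths run.

0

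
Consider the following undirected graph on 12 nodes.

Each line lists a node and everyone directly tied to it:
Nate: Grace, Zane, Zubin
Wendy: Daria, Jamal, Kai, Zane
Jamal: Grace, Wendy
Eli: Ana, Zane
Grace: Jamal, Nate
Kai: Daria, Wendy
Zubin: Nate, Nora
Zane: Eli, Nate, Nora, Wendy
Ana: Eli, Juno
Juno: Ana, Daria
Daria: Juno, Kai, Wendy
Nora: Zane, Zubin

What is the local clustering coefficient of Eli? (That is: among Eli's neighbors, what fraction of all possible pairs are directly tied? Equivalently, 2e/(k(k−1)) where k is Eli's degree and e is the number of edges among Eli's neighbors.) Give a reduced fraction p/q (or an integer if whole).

0

Eli's neighbors: Ana and Zane (k = 2).
Possible neighbor pairs: C(2,2) = 1. Edges among them: none → e = 0.
Clustering(Eli) = 0/1.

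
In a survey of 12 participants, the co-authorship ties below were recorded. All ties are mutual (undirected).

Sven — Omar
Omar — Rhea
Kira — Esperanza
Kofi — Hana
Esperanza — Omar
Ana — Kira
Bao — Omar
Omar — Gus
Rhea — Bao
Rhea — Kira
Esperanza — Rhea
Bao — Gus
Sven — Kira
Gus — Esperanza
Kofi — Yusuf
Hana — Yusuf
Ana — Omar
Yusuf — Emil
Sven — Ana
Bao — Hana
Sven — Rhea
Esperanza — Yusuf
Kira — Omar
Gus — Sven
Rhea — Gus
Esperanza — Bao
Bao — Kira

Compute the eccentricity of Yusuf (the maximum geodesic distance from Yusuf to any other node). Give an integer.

3

Distances from Yusuf: Ana:3, Bao:2, Emil:1, Esperanza:1, Gus:2, Hana:1, Kira:2, Kofi:1, Omar:2, Rhea:2, Sven:3.
The largest is 3 (to Sven and Ana), so the eccentricity of Yusuf is 3.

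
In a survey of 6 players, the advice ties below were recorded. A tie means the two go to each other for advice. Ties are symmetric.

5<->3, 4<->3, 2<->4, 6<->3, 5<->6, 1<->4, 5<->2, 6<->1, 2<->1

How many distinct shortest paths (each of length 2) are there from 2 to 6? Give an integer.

The shortest distance is 2. The length-2 paths are: 2–5–6; 2–1–6.
That gives 2 distinct shortest paths.

2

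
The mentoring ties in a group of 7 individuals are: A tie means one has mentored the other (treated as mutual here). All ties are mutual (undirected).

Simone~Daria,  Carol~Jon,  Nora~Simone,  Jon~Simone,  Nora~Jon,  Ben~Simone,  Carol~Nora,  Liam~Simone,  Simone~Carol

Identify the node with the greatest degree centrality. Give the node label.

Simone

Degrees — Ben:1, Carol:3, Daria:1, Jon:3, Liam:1, Nora:3, Simone:6.
The maximum is 6, attained only by Simone.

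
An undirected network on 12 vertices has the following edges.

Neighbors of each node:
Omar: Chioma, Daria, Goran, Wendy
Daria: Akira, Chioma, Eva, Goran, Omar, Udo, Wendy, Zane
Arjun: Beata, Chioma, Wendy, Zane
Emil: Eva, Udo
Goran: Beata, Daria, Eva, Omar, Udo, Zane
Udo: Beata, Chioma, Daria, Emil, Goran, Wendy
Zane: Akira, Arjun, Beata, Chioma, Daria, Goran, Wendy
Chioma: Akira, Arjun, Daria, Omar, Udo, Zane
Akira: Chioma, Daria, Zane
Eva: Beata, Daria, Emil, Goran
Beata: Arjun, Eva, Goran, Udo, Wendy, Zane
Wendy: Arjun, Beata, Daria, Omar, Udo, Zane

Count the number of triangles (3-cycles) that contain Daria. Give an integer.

Daria's neighbors: Akira, Chioma, Eva, Goran, Omar, Udo, Wendy, and Zane.
Neighbor pairs that are themselves tied: Daria–Akira–Chioma; Daria–Akira–Zane; Daria–Chioma–Omar; Daria–Chioma–Udo; Daria–Chioma–Zane; Daria–Eva–Goran; Daria–Goran–Omar; Daria–Goran–Udo; Daria–Goran–Zane; Daria–Omar–Wendy; Daria–Udo–Wendy; Daria–Wendy–Zane. Each forms one triangle with Daria, for 12 in total.

12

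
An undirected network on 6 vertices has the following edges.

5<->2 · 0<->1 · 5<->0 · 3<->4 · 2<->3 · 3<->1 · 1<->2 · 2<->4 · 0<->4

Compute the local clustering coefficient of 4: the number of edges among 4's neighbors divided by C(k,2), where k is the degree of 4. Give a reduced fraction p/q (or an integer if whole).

1/3

4's neighbors: 0, 2, and 3 (k = 3).
Possible neighbor pairs: C(3,2) = 3. Edges among them: 2–3 → e = 1.
Clustering(4) = 1/3.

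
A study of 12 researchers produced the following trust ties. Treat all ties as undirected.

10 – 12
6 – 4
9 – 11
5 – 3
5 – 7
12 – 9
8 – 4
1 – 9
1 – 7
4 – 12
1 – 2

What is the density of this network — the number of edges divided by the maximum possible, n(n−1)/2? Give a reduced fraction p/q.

There are 11 edges and 12 nodes, so the maximum possible is C(12,2) = 66.
Density = 11/66 = 1/6.

1/6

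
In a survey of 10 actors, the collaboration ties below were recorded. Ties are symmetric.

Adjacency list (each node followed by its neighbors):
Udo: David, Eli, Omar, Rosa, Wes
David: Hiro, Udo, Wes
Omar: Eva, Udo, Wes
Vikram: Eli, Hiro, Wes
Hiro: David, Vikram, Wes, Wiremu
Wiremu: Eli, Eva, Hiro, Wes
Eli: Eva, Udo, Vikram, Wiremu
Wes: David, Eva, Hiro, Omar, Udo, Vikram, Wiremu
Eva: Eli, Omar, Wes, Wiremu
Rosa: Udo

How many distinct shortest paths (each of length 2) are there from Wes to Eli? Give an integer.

The shortest distance is 2. The length-2 paths are: Wes–Vikram–Eli; Wes–Wiremu–Eli; Wes–Eva–Eli; Wes–Udo–Eli.
That gives 4 distinct shortest paths.

4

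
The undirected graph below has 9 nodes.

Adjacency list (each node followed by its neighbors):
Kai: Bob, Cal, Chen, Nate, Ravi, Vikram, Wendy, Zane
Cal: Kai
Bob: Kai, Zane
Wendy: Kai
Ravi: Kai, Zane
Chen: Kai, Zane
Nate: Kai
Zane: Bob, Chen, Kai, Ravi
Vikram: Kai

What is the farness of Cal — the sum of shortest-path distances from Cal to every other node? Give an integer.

15

Distances from Cal: Bob:2, Chen:2, Kai:1, Nate:2, Ravi:2, Vikram:2, Wendy:2, Zane:2.
Sum = 2 + 2 + 1 + 2 + 2 + 2 + 2 + 2 = 15.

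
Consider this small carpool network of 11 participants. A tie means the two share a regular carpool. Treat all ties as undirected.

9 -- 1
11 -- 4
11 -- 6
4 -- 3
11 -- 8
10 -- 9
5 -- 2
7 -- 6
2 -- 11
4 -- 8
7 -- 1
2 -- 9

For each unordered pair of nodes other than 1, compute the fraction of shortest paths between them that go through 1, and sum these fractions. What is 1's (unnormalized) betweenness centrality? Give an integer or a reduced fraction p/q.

Pairs whose geodesics pass through 1 — 10–6: 1/2; 10–7: 1; 5–7: 1/2; 6–9: 1/2; 2–7: 1/2; 9–7: 1.
All other pairs contribute 0.
Summing the contributions gives betweenness(1) = 4.

4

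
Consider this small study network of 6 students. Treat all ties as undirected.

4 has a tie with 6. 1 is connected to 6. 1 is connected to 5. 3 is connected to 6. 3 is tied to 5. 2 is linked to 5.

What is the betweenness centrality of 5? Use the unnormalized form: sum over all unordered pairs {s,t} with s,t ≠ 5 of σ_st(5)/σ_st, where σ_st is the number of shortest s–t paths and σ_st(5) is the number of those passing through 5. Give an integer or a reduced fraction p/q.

9/2

Pairs whose geodesics pass through 5 — 1–2: 1; 1–3: 1/2; 2–3: 1; 2–6: 2/2; 2–4: 2/2.
All other pairs contribute 0.
Summing the contributions gives betweenness(5) = 9/2.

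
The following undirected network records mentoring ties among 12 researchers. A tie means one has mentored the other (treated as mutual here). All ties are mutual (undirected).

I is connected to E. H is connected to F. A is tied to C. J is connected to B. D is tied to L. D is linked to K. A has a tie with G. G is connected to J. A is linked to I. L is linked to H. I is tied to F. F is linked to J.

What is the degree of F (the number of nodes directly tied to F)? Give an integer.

F is directly tied to H, I, and J. That is 3 neighbors, so the degree of F is 3.

3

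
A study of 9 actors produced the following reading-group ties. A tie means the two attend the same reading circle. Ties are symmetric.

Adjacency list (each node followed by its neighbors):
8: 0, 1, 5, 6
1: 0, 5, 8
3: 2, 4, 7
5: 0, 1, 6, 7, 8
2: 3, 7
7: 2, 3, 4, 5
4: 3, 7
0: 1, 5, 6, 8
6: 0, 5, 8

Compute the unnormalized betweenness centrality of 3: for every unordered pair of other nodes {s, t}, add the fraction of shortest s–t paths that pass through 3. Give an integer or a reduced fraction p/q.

Pairs whose geodesics pass through 3 — 4–2: 1/2.
All other pairs contribute 0.
Summing the contributions gives betweenness(3) = 1/2.

1/2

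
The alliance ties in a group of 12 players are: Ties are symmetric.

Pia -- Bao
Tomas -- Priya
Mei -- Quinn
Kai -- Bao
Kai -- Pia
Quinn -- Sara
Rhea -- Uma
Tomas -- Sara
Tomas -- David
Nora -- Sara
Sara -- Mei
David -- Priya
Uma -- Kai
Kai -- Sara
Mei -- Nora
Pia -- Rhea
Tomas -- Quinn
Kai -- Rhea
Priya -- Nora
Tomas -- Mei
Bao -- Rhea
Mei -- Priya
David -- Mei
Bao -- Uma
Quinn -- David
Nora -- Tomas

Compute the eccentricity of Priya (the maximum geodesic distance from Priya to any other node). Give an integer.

4

Distances from Priya: Bao:4, David:1, Kai:3, Mei:1, Nora:1, Pia:4, Quinn:2, Rhea:4, Sara:2, Tomas:1, Uma:4.
The largest is 4 (to Bao, Pia, Uma, and Rhea), so the eccentricity of Priya is 4.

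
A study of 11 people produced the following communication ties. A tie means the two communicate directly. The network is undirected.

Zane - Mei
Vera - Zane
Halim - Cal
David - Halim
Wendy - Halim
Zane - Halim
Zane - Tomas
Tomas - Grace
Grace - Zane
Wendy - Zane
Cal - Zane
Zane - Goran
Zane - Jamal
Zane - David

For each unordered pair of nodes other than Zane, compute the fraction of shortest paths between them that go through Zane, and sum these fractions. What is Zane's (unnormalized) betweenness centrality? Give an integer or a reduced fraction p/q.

Pairs whose geodesics pass through Zane — Grace–Mei: 1; Grace–David: 1; Grace–Cal: 1; Grace–Wendy: 1; Grace–Halim: 1; Grace–Vera: 1; Grace–Jamal: 1; Grace–Goran: 1; Mei–David: 1; Mei–Cal: 1; Mei–Wendy: 1; Mei–Tomas: 1; Mei–Halim: 1; Mei–Vera: 1 … (+27 more pairs).
All other pairs contribute 0.
Summing the contributions gives betweenness(Zane) = 79/2.

79/2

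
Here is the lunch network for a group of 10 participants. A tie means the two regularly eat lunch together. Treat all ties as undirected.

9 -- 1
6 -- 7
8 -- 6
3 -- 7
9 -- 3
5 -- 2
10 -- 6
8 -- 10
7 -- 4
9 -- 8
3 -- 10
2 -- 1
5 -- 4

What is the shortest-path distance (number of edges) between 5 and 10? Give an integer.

One shortest route is 5 – 4 – 7 – 3 – 10, which uses 4 edges, and at distance 3 from 5 we only reach {3, 6, 9}, which does not include 10. So d(5,10) = 4.

4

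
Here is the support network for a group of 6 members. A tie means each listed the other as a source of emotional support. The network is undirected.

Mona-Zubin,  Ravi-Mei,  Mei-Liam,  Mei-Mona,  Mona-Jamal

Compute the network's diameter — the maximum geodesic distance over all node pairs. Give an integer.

Eccentricity of each node (its greatest distance to any other): Jamal:3, Liam:3, Mei:2, Mona:2, Ravi:3, Zubin:3.
The maximum eccentricity is 3, realized for instance by the pair Liam–Zubin via Liam – Mei – Mona – Zubin. So the diameter is 3.

3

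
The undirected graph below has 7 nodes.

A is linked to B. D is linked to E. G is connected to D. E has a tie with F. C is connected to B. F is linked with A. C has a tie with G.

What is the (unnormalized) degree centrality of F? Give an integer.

2

F is directly tied to A and E. That is 2 neighbors, so the degree of F is 2.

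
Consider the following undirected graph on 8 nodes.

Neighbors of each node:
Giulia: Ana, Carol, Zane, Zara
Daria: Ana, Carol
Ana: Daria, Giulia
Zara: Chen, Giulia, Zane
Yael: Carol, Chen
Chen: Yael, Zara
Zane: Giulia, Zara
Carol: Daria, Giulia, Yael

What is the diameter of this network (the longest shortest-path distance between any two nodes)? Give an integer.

3

Eccentricity of each node (its greatest distance to any other): Ana:3, Carol:2, Chen:3, Daria:3, Giulia:2, Yael:3, Zane:3, Zara:3.
The maximum eccentricity is 3, realized for instance by the pair Daria–Chen via Daria – Carol – Yael – Chen. So the diameter is 3.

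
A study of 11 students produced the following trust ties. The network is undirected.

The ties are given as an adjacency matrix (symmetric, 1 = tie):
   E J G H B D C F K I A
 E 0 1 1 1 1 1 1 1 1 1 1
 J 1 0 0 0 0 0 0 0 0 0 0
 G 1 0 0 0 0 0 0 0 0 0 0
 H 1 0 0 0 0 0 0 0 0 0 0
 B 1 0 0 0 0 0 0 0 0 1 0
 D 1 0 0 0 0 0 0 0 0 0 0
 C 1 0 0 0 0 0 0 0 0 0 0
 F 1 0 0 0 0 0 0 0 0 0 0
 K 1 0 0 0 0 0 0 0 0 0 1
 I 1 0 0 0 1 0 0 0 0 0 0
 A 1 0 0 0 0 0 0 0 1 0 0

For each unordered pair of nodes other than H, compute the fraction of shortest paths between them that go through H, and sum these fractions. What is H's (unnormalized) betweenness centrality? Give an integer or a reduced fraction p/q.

No shortest path between any pair of other nodes passes through H.
Summing the contributions gives betweenness(H) = 0.

0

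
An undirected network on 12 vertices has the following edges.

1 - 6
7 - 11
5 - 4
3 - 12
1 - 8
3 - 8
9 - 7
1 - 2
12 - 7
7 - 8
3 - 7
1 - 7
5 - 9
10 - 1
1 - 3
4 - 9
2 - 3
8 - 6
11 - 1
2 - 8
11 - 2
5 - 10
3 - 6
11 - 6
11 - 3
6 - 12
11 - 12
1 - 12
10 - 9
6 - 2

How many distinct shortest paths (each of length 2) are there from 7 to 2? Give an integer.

The shortest distance is 2. The length-2 paths are: 7–8–2; 7–11–2; 7–1–2; 7–3–2.
That gives 4 distinct shortest paths.

4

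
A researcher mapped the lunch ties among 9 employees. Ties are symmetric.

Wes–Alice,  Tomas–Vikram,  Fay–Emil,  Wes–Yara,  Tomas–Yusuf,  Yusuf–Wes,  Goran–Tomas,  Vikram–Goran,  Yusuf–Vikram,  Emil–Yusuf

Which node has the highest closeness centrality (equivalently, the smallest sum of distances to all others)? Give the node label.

Yusuf

Farness (sum of distances to all others) for each node — Alice:22, Emil:17, Fay:24, Goran:22, Tomas:16, Vikram:16, Wes:15, Yara:22, Yusuf:12.
The smallest farness is 12, for Yusuf, so Yusuf has the highest closeness.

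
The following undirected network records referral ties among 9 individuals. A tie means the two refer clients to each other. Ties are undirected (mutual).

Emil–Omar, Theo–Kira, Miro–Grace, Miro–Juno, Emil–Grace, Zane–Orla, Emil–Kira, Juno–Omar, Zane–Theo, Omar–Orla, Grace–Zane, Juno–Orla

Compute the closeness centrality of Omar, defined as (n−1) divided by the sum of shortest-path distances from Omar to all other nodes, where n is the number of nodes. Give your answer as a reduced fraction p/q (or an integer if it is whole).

Distances from Omar: Emil:1, Grace:2, Juno:1, Kira:2, Miro:2, Orla:1, Theo:3, Zane:2. Sum = 14.
n = 9, so closeness = 8/14 = 4/7.

4/7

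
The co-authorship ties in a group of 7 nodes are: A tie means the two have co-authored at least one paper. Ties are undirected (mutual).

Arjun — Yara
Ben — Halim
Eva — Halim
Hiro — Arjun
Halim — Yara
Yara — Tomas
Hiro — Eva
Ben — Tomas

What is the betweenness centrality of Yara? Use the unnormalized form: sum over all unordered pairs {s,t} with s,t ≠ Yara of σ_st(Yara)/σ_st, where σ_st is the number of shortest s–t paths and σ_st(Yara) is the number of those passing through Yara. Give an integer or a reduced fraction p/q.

Pairs whose geodesics pass through Yara — Ben–Arjun: 2/2; Halim–Arjun: 1; Halim–Tomas: 1/2; Eva–Tomas: 1/2; Hiro–Tomas: 1; Arjun–Tomas: 1.
All other pairs contribute 0.
Summing the contributions gives betweenness(Yara) = 5.

5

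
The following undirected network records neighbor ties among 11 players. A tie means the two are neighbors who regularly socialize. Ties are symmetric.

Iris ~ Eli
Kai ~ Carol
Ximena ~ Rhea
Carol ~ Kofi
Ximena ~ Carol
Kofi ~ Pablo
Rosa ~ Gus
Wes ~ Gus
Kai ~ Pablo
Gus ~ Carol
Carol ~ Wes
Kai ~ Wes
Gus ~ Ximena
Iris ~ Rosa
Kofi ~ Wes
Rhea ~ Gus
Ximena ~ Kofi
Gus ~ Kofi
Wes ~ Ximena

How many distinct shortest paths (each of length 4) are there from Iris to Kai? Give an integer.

2

The shortest distance is 4. The length-4 paths are: Iris–Rosa–Gus–Wes–Kai; Iris–Rosa–Gus–Carol–Kai.
That gives 2 distinct shortest paths.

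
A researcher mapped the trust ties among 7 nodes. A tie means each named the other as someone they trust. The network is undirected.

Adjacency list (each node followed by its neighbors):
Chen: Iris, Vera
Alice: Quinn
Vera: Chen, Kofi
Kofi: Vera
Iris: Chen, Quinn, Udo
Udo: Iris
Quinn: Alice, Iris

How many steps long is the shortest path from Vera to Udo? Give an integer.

3

One shortest route is Vera – Chen – Iris – Udo, which uses 3 edges, and at distance 2 from Vera we only reach {Iris}, which does not include Udo. So d(Vera,Udo) = 3.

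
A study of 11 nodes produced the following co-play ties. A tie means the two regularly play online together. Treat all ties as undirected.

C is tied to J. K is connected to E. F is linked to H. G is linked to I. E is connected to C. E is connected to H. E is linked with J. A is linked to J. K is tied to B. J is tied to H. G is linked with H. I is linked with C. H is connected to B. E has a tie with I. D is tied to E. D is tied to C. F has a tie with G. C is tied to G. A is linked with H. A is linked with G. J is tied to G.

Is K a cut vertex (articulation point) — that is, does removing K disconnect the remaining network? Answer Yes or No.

Even without K, every remaining node can still reach every other (the residual graph is connected), so K is not a cut vertex.

No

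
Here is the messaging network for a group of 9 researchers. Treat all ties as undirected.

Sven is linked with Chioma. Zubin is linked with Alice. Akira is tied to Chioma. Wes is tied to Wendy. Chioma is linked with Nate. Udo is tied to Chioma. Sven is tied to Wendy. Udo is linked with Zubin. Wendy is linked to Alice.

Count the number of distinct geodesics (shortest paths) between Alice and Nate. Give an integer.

2

The shortest distance is 4. The length-4 paths are: Alice–Zubin–Udo–Chioma–Nate; Alice–Wendy–Sven–Chioma–Nate.
That gives 2 distinct shortest paths.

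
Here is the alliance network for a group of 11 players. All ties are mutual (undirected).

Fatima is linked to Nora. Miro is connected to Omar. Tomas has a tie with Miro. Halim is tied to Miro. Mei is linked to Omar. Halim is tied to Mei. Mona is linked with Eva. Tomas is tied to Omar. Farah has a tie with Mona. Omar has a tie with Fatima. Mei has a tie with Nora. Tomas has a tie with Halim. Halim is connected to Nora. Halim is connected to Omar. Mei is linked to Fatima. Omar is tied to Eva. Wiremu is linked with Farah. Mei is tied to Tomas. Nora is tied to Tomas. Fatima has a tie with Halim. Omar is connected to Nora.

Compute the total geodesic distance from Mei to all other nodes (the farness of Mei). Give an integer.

Distances from Mei: Eva:2, Farah:4, Fatima:1, Halim:1, Miro:2, Mona:3, Nora:1, Omar:1, Tomas:1, Wiremu:5.
Sum = 2 + 4 + 1 + 1 + 2 + 3 + 1 + 1 + 1 + 5 = 21.

21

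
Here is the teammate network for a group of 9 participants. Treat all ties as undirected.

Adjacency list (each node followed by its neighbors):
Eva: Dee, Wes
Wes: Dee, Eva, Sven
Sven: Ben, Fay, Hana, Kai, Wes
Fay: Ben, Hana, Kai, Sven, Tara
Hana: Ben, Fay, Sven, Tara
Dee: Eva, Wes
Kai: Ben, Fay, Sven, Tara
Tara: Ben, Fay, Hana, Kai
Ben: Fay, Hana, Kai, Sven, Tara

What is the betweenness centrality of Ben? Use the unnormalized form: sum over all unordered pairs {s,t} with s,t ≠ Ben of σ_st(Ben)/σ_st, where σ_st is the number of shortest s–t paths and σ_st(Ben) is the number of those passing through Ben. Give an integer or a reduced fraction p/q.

5/4

Pairs whose geodesics pass through Ben — Kai–Hana: 1/4; Tara–Sven: 1/4; Tara–Eva: 1/4; Tara–Dee: 1/4; Tara–Wes: 1/4.
All other pairs contribute 0.
Summing the contributions gives betweenness(Ben) = 5/4.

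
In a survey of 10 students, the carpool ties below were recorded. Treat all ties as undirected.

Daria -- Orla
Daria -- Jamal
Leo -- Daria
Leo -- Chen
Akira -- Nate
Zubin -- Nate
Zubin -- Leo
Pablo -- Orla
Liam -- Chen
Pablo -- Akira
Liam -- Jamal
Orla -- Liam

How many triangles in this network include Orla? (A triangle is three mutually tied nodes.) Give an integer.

0

Orla's neighbors are Daria, Liam, and Pablo, but none of them are tied to each other, so no triangle contains Orla.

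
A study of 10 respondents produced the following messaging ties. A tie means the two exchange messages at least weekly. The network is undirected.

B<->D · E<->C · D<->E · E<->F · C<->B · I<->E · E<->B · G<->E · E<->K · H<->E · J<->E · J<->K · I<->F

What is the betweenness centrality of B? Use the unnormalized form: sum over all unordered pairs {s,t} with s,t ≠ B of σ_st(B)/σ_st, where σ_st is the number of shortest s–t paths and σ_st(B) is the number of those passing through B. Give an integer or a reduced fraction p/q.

1/2

Pairs whose geodesics pass through B — C–D: 1/2.
All other pairs contribute 0.
Summing the contributions gives betweenness(B) = 1/2.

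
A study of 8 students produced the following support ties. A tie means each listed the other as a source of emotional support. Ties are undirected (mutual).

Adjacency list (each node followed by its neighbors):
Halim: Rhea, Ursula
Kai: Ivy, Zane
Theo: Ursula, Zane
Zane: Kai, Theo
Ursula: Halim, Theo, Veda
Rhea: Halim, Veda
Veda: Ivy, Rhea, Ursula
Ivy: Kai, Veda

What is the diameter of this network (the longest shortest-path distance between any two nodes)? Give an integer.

Eccentricity of each node (its greatest distance to any other): Halim:4, Ivy:3, Kai:4, Rhea:4, Theo:3, Ursula:3, Veda:3, Zane:4.
The maximum eccentricity is 4, realized for instance by the pair Zane–Rhea via Zane – Kai – Ivy – Veda – Rhea. So the diameter is 4.

4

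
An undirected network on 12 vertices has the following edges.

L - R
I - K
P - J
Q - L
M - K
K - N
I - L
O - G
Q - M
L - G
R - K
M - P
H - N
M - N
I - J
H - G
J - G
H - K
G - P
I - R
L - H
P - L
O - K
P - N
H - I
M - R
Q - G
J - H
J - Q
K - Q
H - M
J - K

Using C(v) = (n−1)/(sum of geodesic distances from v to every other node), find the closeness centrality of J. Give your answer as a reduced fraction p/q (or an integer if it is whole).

11/16

Distances from J: G:1, H:1, I:1, K:1, L:2, M:2, N:2, O:2, P:1, Q:1, R:2. Sum = 16.
n = 12, so closeness = 11/16.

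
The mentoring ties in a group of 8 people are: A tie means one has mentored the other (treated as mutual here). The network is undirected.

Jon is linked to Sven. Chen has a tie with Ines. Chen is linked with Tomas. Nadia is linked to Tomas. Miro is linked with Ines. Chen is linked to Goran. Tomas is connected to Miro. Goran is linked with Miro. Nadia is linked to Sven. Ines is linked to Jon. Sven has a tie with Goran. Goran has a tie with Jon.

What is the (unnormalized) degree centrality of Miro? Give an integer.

Miro is directly tied to Goran, Ines, and Tomas. That is 3 neighbors, so the degree of Miro is 3.

3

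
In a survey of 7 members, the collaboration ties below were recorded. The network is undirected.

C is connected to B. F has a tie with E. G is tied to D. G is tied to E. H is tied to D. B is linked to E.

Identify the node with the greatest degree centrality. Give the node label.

E

Degrees — B:2, C:1, D:2, E:3, F:1, G:2, H:1.
The maximum is 3, attained only by E.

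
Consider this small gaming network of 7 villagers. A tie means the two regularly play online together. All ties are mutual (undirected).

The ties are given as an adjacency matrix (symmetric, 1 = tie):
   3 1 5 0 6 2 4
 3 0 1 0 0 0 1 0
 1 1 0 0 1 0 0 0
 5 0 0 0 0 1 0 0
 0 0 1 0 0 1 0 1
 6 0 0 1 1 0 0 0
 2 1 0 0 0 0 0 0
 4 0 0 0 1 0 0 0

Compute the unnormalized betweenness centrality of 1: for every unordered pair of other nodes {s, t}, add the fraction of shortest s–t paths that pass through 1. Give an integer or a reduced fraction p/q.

Pairs whose geodesics pass through 1 — 3–5: 1; 3–0: 1; 3–6: 1; 3–4: 1; 5–2: 1; 0–2: 1; 6–2: 1; 2–4: 1.
All other pairs contribute 0.
Summing the contributions gives betweenness(1) = 8.

8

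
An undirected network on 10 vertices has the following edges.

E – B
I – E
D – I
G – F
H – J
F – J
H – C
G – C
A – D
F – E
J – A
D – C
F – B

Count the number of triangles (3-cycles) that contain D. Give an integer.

D's neighbors are A, C, and I, but none of them are tied to each other, so no triangle contains D.

0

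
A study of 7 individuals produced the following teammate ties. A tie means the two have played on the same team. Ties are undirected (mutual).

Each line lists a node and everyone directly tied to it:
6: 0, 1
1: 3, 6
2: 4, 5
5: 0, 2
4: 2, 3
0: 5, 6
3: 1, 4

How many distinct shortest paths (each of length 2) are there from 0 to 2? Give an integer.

The shortest distance is 2, and the only length-2 path is 0–5–2. So there is exactly 1 shortest path.

1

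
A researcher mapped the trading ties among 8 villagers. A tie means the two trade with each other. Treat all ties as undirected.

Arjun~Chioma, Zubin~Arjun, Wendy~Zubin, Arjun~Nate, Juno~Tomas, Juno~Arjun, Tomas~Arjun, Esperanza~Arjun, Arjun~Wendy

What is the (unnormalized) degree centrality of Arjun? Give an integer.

7

Arjun is directly tied to Chioma, Esperanza, Juno, Nate, Tomas, Wendy, and Zubin. That is 7 neighbors, so the degree of Arjun is 7.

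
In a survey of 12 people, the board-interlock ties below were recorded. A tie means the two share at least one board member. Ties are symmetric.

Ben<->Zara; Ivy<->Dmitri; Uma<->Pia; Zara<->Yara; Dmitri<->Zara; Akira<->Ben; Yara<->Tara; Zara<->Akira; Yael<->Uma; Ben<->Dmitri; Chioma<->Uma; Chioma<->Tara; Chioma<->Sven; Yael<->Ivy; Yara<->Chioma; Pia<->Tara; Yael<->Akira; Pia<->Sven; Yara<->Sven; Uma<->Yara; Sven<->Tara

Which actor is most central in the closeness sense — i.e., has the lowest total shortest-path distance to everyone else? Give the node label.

Farness (sum of distances to all others) for each node — Akira:23, Ben:25, Chioma:22, Dmitri:25, Ivy:27, Pia:26, Sven:24, Tara:24, Uma:20, Yael:21, Yara:18, Zara:19.
The smallest farness is 18, for Yara, so Yara has the highest closeness.

Yara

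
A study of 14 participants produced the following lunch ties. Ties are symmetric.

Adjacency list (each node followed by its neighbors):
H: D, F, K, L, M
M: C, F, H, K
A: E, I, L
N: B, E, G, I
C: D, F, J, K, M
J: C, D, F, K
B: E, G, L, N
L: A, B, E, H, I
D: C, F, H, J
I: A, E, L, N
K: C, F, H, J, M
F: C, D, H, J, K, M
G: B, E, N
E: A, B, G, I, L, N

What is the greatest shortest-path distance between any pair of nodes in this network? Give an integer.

5

Eccentricity of each node (its greatest distance to any other): A:4, B:4, C:5, D:4, E:4, F:4, G:5, H:3, I:4, J:5, K:4, L:3, M:4, N:5.
The maximum eccentricity is 5, realized for instance by the pair J–G via J – F – H – L – B – G. So the diameter is 5.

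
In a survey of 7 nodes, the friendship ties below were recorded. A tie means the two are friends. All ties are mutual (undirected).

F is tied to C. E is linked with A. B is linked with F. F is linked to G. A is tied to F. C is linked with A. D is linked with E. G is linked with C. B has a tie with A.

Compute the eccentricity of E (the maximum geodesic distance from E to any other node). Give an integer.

3

Distances from E: A:1, B:2, C:2, D:1, F:2, G:3.
The largest is 3 (to G), so the eccentricity of E is 3.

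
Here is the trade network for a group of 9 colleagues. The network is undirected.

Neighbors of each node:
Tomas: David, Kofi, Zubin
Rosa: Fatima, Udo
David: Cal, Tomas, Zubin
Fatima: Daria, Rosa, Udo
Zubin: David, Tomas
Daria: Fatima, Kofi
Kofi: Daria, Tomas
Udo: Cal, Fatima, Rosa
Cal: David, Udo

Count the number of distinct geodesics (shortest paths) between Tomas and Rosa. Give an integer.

2

The shortest distance is 4. The length-4 paths are: Tomas–David–Cal–Udo–Rosa; Tomas–Kofi–Daria–Fatima–Rosa.
That gives 2 distinct shortest paths.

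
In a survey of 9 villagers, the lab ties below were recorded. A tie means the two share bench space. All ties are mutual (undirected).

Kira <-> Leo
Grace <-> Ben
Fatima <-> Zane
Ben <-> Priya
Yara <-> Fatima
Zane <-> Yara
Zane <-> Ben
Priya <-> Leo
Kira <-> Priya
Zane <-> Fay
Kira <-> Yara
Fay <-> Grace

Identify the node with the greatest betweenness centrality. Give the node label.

Zane

Unnormalized betweenness of each node: Ben:49/6, Fatima:0, Fay:3/2, Grace:4/3, Kira:13/3, Leo:0, Priya:31/6, Yara:16/3, Zane:55/6.
Zane has the largest value, 55/6, making it the main broker — the node through which the most shortest paths run.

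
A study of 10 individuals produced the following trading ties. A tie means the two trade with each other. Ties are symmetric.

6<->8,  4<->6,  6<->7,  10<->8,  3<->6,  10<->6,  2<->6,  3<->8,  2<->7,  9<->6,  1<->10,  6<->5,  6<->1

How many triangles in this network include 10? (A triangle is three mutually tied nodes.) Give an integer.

2

10's neighbors: 1, 6, and 8.
Neighbor pairs that are themselves tied: 10–1–6; 10–6–8. Each forms one triangle with 10, for 2 in total.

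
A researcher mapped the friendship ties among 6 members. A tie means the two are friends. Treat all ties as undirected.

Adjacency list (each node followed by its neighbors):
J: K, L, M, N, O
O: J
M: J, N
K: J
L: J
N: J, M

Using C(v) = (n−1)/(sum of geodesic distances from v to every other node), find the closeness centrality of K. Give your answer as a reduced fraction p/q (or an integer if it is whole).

Distances from K: J:1, L:2, M:2, N:2, O:2. Sum = 9.
n = 6, so closeness = 5/9.

5/9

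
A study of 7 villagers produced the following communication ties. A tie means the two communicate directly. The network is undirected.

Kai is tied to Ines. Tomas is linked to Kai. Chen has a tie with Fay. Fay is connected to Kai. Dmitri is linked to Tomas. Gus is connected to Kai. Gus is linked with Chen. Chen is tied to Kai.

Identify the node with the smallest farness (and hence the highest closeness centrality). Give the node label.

Farness (sum of distances to all others) for each node — Chen:10, Dmitri:15, Fay:11, Gus:11, Ines:12, Kai:7, Tomas:10.
The smallest farness is 7, for Kai, so Kai has the highest closeness.

Kai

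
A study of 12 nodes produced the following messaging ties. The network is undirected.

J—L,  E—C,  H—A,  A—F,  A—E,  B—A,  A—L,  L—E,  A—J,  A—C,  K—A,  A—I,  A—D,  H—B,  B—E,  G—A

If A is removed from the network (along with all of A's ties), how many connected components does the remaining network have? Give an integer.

6

Without A, the remaining ties split the others into: {F}; {B, C, E, H, J, L}; {G}; {D}; {I}; {K}.
That's 6 separate components.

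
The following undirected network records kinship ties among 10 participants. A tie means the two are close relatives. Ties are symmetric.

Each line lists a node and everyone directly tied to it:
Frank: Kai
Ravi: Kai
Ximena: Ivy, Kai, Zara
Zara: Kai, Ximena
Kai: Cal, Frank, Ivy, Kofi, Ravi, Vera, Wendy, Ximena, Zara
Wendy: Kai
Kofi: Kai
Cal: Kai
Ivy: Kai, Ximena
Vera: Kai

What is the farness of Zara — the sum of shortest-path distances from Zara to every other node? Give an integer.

16

Distances from Zara: Cal:2, Frank:2, Ivy:2, Kai:1, Kofi:2, Ravi:2, Vera:2, Wendy:2, Ximena:1.
Sum = 2 + 2 + 2 + 1 + 2 + 2 + 2 + 2 + 1 = 16.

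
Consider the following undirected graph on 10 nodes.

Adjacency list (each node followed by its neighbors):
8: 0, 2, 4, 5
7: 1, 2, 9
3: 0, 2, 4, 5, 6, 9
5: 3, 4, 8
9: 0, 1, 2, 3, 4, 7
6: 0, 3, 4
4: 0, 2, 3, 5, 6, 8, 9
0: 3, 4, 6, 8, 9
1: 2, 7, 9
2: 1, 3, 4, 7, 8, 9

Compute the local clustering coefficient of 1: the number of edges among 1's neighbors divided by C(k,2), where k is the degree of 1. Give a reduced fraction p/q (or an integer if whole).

1's neighbors: 2, 7, and 9 (k = 3).
Possible neighbor pairs: C(3,2) = 3. Edges among them: 2–7, 2–9, 7–9 → e = 3.
Clustering(1) = 3/3 = 1.

1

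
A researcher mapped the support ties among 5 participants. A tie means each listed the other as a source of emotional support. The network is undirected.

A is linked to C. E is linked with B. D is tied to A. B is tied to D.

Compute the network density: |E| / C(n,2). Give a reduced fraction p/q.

2/5

There are 4 edges and 5 nodes, so the maximum possible is C(5,2) = 10.
Density = 4/10 = 2/5.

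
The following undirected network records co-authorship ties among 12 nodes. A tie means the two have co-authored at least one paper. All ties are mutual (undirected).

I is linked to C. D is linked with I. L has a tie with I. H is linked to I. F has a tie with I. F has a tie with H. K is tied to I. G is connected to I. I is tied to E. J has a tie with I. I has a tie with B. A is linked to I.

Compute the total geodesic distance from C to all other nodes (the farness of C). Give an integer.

Distances from C: A:2, B:2, D:2, E:2, F:2, G:2, H:2, I:1, J:2, K:2, L:2.
Sum = 2 + 2 + 2 + 2 + 2 + 2 + 2 + 1 + 2 + 2 + 2 = 21.

21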